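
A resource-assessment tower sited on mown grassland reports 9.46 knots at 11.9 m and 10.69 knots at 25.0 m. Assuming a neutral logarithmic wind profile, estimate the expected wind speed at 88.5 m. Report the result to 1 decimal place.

12.8 knots

Log law: V ∝ ln(z/z₀). From the pair, with r = V₁/V₂ = 0.88494,
ln z₀ = (ln z₁ − r·ln z₂)/(1 − r) = (2.4765 − 0.88494×3.2189)/0.11506 = -3.2328 → z₀ = 0.03945 m
V₃ = V₁ · ln(z₃/z₀)/ln(z₁/z₀) = 9.46 × 7.7158/5.7094 = 12.7846 knots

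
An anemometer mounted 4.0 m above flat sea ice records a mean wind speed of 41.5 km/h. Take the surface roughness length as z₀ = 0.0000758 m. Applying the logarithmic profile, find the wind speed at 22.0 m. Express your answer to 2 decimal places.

Log law: V(z) ∝ ln(z/z₀), so V₂/V₁ = ln(z₂/z₀) / ln(z₁/z₀).
ln(22.0/0.0000758) = 12.5785, ln(4.0/0.0000758) = 10.8737
V₂ = 41.5 × 12.5785/10.8737 = 41.5 × 1.1568 = 48.0062 km/h

48.01 km/h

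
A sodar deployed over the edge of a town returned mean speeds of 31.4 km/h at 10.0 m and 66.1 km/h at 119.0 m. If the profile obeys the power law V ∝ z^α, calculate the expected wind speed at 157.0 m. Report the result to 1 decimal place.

71.8 km/h

First find α: α = ln(V₂/V₁)/ln(z₂/z₁) = ln(66.1/31.4)/ln(119.0/10.0) = 0.74436/2.47654 = 0.3006
Extrapolate from 119.0 m to 157.0 m: V₃ = 66.1 × (157.0/119.0)^0.3006 = 66.1 × 1.0869 = 71.8415 km/h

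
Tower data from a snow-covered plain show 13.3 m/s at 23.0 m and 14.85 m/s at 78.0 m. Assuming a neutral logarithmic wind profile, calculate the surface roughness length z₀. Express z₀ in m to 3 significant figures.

z₀ ≈ 0.000647 m

Log law: V(z) ∝ ln(z/z₀). With r = V₁/V₂ = 13.3/14.85 = 0.89562,
r · ln(z₂/z₀) = ln(z₁/z₀) ⇒ ln z₀ = (ln z₁ − r·ln z₂)/(1 − r)
ln z₀ = (3.13549 − 0.89562×4.35671) / 0.10438 = -7.3433
z₀ = exp(-7.3433) = 0.0006469 m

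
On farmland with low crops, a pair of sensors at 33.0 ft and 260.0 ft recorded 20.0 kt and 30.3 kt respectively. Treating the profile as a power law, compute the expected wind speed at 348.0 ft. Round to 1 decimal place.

32.1 kt

First find α: α = ln(V₂/V₁)/ln(z₂/z₁) = ln(30.3/20.0)/ln(260.0/33.0) = 0.41542/2.06417 = 0.2013
Extrapolate from 260.0 ft to 348.0 ft: V₃ = 30.3 × (348.0/260.0)^0.2013 = 30.3 × 1.0604 = 32.1308 kt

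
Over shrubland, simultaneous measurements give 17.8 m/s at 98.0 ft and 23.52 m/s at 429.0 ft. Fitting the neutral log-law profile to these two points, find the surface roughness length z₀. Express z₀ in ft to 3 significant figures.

Log law: V(z) ∝ ln(z/z₀). With r = V₁/V₂ = 17.8/23.52 = 0.75680,
r · ln(z₂/z₀) = ln(z₁/z₀) ⇒ ln z₀ = (ln z₁ − r·ln z₂)/(1 − r)
ln z₀ = (4.58497 − 0.75680×6.06146) / 0.24320 = -0.0097
z₀ = exp(-0.0097) = 0.9903 ft

z₀ ≈ 0.990 ft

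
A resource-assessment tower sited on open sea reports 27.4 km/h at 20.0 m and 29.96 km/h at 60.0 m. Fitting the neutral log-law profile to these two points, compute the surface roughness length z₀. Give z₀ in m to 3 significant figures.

z₀ ≈ 0.000156 m

Log law: V(z) ∝ ln(z/z₀). With r = V₁/V₂ = 27.4/29.96 = 0.91455,
r · ln(z₂/z₀) = ln(z₁/z₀) ⇒ ln z₀ = (ln z₁ − r·ln z₂)/(1 − r)
ln z₀ = (2.99573 − 0.91455×4.09434) / 0.08545 = -8.7629
z₀ = exp(-8.7629) = 0.0001564 m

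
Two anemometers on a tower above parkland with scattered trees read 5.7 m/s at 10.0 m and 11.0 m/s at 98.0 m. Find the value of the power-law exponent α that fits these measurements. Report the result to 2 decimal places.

α ≈ 0.29

Power law: V₂/V₁ = (z₂/z₁)^α ⇒ α = ln(V₂/V₁) / ln(z₂/z₁)
α = ln(11.0/5.7) / ln(98.0/10.0) = ln(1.9298) / ln(9.8000)
  = 0.65743 / 2.28238 = 0.28805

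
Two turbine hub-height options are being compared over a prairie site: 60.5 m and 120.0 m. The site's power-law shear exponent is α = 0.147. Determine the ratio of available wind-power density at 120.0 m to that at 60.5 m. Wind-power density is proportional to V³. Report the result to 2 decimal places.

Speed ratio: V_B/V_A = (z_B/z_A)^α = (120.0/60.5)^0.147 = (1.9835)^0.147 = 1.10591
Power-density ratio: P_B/P_A = (V_B/V_A)³ = (1.10591)³ = 1.35259

1.35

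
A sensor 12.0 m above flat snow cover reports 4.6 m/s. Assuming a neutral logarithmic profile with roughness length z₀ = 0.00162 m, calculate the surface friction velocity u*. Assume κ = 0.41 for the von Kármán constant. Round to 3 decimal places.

Log law: V(z) = (u*/κ) · ln(z/z₀) ⇒ u* = κ · V / ln(z/z₀)
u* = 0.41 × 4.6 / ln(12.0/0.00162) = 0.41 × 4.6 / 8.9102
   = 1.8860 / 8.9102 = 0.2117 m/s

u* ≈ 0.212 m/s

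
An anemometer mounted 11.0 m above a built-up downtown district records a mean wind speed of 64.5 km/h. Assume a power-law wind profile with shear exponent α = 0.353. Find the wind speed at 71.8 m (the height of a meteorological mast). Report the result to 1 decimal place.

Power-law profile: V₂ = V₁ · (z₂/z₁)^α
V₂ = 64.5 × (71.8/11.0)^0.353 = 64.5 × (6.5273)^0.353
    = 64.5 × 1.9391 = 125.0720 km/h

125.1 km/h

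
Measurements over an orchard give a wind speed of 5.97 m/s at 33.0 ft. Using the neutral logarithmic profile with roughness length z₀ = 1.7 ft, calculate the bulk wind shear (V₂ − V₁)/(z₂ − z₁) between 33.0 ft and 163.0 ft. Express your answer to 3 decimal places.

0.025 m/s/ft

Log law: V₂ = V₁ · ln(z₂/z₀)/ln(z₁/z₀) = 5.97 × 4.5631/2.9659 = 9.1851 m/s
ΔV/Δz = (9.1851 − 5.97)/(163.0 − 33.0) = 3.2151/130.0000 = 0.02473 m/s/ft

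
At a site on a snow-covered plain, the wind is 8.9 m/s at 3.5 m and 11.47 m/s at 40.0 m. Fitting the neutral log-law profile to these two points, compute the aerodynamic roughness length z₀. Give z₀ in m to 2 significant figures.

Log law: V(z) ∝ ln(z/z₀). With r = V₁/V₂ = 8.9/11.47 = 0.77594,
r · ln(z₂/z₀) = ln(z₁/z₀) ⇒ ln z₀ = (ln z₁ − r·ln z₂)/(1 − r)
ln z₀ = (1.25276 − 0.77594×3.68888) / 0.22406 = -7.1836
z₀ = exp(-7.1836) = 0.0007589 m

z₀ ≈ 0.00076 m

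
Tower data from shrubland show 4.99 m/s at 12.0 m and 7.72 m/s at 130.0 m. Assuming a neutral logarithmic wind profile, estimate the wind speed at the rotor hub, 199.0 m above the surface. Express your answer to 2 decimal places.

8.21 m/s

Log law: V ∝ ln(z/z₀). From the pair, with r = V₁/V₂ = 0.64637,
ln z₀ = (ln z₁ − r·ln z₂)/(1 − r) = (2.4849 − 0.64637×4.8675)/0.35363 = -1.8702 → z₀ = 0.1541 m
V₃ = V₁ · ln(z₃/z₀)/ln(z₁/z₀) = 4.99 × 7.1635/4.3551 = 8.2078 m/s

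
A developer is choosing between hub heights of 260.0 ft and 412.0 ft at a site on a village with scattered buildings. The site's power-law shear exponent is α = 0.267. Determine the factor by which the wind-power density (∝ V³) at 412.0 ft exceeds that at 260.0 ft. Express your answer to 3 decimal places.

1.446

Speed ratio: V_B/V_A = (z_B/z_A)^α = (412.0/260.0)^0.267 = (1.5846)^0.267 = 1.13078
Power-density ratio: P_B/P_A = (V_B/V_A)³ = (1.13078)³ = 1.44590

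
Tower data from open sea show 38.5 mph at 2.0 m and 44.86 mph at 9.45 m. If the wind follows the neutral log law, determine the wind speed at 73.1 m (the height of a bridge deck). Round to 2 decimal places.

53.24 mph

Log law: V ∝ ln(z/z₀). From the pair, with r = V₁/V₂ = 0.85823,
ln z₀ = (ln z₁ − r·ln z₂)/(1 − r) = (0.6931 − 0.85823×2.2460)/0.14177 = -8.7071 → z₀ = 0.0001654 m
V₃ = V₁ · ln(z₃/z₀)/ln(z₁/z₀) = 38.5 × 12.9989/9.4002 = 53.2389 mph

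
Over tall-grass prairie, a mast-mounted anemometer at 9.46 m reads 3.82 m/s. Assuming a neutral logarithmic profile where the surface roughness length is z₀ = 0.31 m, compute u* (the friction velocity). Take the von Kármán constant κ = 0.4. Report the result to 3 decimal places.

Log law: V(z) = (u*/κ) · ln(z/z₀) ⇒ u* = κ · V / ln(z/z₀)
u* = 0.4 × 3.82 / ln(9.46/0.31) = 0.4 × 3.82 / 3.4183
   = 1.5280 / 3.4183 = 0.4470 m/s

u* ≈ 0.447 m/s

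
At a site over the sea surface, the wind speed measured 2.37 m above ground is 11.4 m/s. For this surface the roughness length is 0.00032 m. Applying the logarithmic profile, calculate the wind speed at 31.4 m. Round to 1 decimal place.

Log law: V(z) ∝ ln(z/z₀), so V₂/V₁ = ln(z₂/z₀) / ln(z₁/z₀).
ln(31.4/0.00032) = 11.4940, ln(2.37/0.00032) = 8.9101
V₂ = 11.4 × 11.4940/8.9101 = 11.4 × 1.2900 = 14.7060 m/s

14.7 m/s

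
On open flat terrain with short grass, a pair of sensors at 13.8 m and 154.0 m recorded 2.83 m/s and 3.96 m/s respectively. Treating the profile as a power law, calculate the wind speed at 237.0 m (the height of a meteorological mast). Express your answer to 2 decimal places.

4.21 m/s

First find α: α = ln(V₂/V₁)/ln(z₂/z₁) = ln(3.96/2.83)/ln(154.0/13.8) = 0.33597/2.41228 = 0.1393
Extrapolate from 154.0 m to 237.0 m: V₃ = 3.96 × (237.0/154.0)^0.1393 = 3.96 × 1.0619 = 4.2050 m/s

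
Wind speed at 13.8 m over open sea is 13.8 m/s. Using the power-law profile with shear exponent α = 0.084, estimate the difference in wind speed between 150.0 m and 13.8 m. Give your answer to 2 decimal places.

3.06 m/s

Power law: V₂ = V₁ · (z₂/z₁)^α = 13.8 × (10.8696)^0.084 = 16.8625 m/s
ΔV = 16.8625 − 13.8 = 3.0625 m/s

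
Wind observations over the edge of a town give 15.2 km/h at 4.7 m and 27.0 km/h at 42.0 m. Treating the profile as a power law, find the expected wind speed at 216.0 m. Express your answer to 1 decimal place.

First find α: α = ln(V₂/V₁)/ln(z₂/z₁) = ln(27.0/15.2)/ln(42.0/4.7) = 0.57454/2.19011 = 0.2623
Extrapolate from 42.0 m to 216.0 m: V₃ = 27.0 × (216.0/42.0)^0.2623 = 27.0 × 1.5366 = 41.4894 km/h

41.5 km/h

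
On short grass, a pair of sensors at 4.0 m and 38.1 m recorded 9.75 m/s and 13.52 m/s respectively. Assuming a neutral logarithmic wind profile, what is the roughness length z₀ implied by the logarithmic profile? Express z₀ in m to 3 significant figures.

z₀ ≈ 0.0118 m

Log law: V(z) ∝ ln(z/z₀). With r = V₁/V₂ = 9.75/13.52 = 0.72115,
r · ln(z₂/z₀) = ln(z₁/z₀) ⇒ ln z₀ = (ln z₁ − r·ln z₂)/(1 − r)
ln z₀ = (1.38629 − 0.72115×3.64021) / 0.27885 = -4.4428
z₀ = exp(-4.4428) = 0.01176 m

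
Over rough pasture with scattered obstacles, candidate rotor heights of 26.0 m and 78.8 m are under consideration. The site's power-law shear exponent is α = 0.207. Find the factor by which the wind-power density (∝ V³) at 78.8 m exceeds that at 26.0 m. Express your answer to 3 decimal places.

Speed ratio: V_B/V_A = (z_B/z_A)^α = (78.8/26.0)^0.207 = (3.0308)^0.207 = 1.25800
Power-density ratio: P_B/P_A = (V_B/V_A)³ = (1.25800)³ = 1.99088

1.991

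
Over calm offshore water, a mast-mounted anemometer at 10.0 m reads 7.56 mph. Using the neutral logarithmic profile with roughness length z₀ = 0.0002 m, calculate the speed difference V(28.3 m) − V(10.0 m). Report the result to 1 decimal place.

0.7 mph

Log law: V₂ = V₁ · ln(z₂/z₀)/ln(z₁/z₀) = 7.56 × 11.8601/10.8198 = 8.2869 mph
ΔV = 8.2869 − 7.56 = 0.7269 mph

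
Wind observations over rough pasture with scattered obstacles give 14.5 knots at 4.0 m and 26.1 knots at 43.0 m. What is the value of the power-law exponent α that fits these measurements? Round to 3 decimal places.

Power law: V₂/V₁ = (z₂/z₁)^α ⇒ α = ln(V₂/V₁) / ln(z₂/z₁)
α = ln(26.1/14.5) / ln(43.0/4.0) = ln(1.8000) / ln(10.7500)
  = 0.58779 / 2.37491 = 0.24750

α ≈ 0.247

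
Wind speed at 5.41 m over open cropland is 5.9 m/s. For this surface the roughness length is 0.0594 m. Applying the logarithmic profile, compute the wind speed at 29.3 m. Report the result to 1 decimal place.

8.1 m/s

Log law: V(z) ∝ ln(z/z₀), so V₂/V₁ = ln(z₂/z₀) / ln(z₁/z₀).
ln(29.3/0.0594) = 6.2010, ln(5.41/0.0594) = 4.5117
V₂ = 5.9 × 6.2010/4.5117 = 5.9 × 1.3744 = 8.1092 m/s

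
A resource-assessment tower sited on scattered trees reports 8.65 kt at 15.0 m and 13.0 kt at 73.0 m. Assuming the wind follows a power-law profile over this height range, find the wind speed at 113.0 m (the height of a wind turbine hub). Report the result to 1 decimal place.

14.5 kt

First find α: α = ln(V₂/V₁)/ln(z₂/z₁) = ln(13.0/8.65)/ln(73.0/15.0) = 0.40739/1.58241 = 0.2574
Extrapolate from 73.0 m to 113.0 m: V₃ = 13.0 × (113.0/73.0)^0.2574 = 13.0 × 1.1191 = 14.5477 kt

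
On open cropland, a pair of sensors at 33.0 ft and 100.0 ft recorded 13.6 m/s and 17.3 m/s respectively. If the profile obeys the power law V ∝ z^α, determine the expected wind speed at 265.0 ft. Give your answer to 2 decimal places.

21.38 m/s

First find α: α = ln(V₂/V₁)/ln(z₂/z₁) = ln(17.3/13.6)/ln(100.0/33.0) = 0.24064/1.10866 = 0.2171
Extrapolate from 100.0 ft to 265.0 ft: V₃ = 17.3 × (265.0/100.0)^0.2171 = 17.3 × 1.2356 = 21.3753 m/s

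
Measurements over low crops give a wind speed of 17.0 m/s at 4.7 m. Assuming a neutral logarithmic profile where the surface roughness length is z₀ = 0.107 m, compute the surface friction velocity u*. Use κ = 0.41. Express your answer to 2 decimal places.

u* ≈ 1.84 m/s

Log law: V(z) = (u*/κ) · ln(z/z₀) ⇒ u* = κ · V / ln(z/z₀)
u* = 0.41 × 17.0 / ln(4.7/0.107) = 0.41 × 17.0 / 3.7825
   = 6.9700 / 3.7825 = 1.8427 m/s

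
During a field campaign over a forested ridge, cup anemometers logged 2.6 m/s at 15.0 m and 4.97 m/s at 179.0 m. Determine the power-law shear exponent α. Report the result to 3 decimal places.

α ≈ 0.261

Power law: V₂/V₁ = (z₂/z₁)^α ⇒ α = ln(V₂/V₁) / ln(z₂/z₁)
α = ln(4.97/2.6) / ln(179.0/15.0) = ln(1.9115) / ln(11.9333)
  = 0.64791 / 2.47934 = 0.26132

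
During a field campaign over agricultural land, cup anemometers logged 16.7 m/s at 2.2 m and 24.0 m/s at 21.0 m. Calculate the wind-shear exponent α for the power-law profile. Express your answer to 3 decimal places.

Power law: V₂/V₁ = (z₂/z₁)^α ⇒ α = ln(V₂/V₁) / ln(z₂/z₁)
α = ln(24.0/16.7) / ln(21.0/2.2) = ln(1.4371) / ln(9.5455)
  = 0.36265 / 2.25607 = 0.16074

α ≈ 0.161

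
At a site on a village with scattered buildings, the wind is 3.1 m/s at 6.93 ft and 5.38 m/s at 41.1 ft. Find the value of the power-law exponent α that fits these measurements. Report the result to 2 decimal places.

Power law: V₂/V₁ = (z₂/z₁)^α ⇒ α = ln(V₂/V₁) / ln(z₂/z₁)
α = ln(5.38/3.1) / ln(41.1/6.93) = ln(1.7355) / ln(5.9307)
  = 0.55129 / 1.78015 = 0.30969

α ≈ 0.31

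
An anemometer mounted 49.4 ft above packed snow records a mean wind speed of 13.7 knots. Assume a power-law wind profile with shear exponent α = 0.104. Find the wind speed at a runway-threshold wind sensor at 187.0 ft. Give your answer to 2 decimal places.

Power-law profile: V₂ = V₁ · (z₂/z₁)^α
V₂ = 13.7 × (187.0/49.4)^0.104 = 13.7 × (3.7854)^0.104
    = 13.7 × 1.1485 = 15.7342 knots

15.73 knots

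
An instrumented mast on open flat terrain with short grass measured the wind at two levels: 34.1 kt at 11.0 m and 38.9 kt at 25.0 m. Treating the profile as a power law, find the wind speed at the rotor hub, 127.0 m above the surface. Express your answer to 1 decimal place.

50.5 kt

First find α: α = ln(V₂/V₁)/ln(z₂/z₁) = ln(38.9/34.1)/ln(25.0/11.0) = 0.13170/0.82098 = 0.1604
Extrapolate from 25.0 m to 127.0 m: V₃ = 38.9 × (127.0/25.0)^0.1604 = 38.9 × 1.2979 = 50.4871 kt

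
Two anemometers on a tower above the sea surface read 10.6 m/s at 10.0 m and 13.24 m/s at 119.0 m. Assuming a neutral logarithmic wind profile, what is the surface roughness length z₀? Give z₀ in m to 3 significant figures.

z₀ ≈ 0.000480 m

Log law: V(z) ∝ ln(z/z₀). With r = V₁/V₂ = 10.6/13.24 = 0.80060,
r · ln(z₂/z₀) = ln(z₁/z₀) ⇒ ln z₀ = (ln z₁ − r·ln z₂)/(1 − r)
ln z₀ = (2.30259 − 0.80060×4.77912) / 0.19940 = -7.6411
z₀ = exp(-7.6411) = 0.0004803 m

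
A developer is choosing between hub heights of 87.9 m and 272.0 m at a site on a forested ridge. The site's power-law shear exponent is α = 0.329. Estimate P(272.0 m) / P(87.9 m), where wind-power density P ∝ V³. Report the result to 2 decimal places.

Speed ratio: V_B/V_A = (z_B/z_A)^α = (272.0/87.9)^0.329 = (3.0944)^0.329 = 1.45011
Power-density ratio: P_B/P_A = (V_B/V_A)³ = (1.45011)³ = 3.04932

3.05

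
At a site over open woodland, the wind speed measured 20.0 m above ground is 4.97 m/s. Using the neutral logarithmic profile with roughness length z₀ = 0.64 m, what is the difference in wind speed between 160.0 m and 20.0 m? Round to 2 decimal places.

3.00 m/s

Log law: V₂ = V₁ · ln(z₂/z₀)/ln(z₁/z₀) = 4.97 × 5.5215/3.4420 = 7.9725 m/s
ΔV = 7.9725 − 4.97 = 3.0025 m/s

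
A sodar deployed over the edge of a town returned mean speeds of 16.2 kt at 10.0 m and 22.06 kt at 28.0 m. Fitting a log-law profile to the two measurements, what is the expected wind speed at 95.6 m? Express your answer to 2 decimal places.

29.05 kt

Log law: V ∝ ln(z/z₀). From the pair, with r = V₁/V₂ = 0.73436,
ln z₀ = (ln z₁ − r·ln z₂)/(1 − r) = (2.3026 − 0.73436×3.3322)/0.26564 = -0.5438 → z₀ = 0.5805 m
V₃ = V₁ · ln(z₃/z₀)/ln(z₁/z₀) = 16.2 × 5.1040/2.8464 = 29.0489 kt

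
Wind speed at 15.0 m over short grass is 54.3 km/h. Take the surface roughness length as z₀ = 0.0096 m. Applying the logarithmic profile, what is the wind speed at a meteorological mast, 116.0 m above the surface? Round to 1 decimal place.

Log law: V(z) ∝ ln(z/z₀), so V₂/V₁ = ln(z₂/z₀) / ln(z₁/z₀).
ln(116.0/0.0096) = 9.3996, ln(15.0/0.0096) = 7.3540
V₂ = 54.3 × 9.3996/7.3540 = 54.3 × 1.2782 = 69.4036 km/h

69.4 km/h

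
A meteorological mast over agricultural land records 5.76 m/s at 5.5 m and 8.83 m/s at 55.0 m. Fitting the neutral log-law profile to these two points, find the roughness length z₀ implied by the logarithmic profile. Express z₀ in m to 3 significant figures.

Log law: V(z) ∝ ln(z/z₀). With r = V₁/V₂ = 5.76/8.83 = 0.65232,
r · ln(z₂/z₀) = ln(z₁/z₀) ⇒ ln z₀ = (ln z₁ − r·ln z₂)/(1 − r)
ln z₀ = (1.70475 − 0.65232×4.00733) / 0.34768 = -2.6154
z₀ = exp(-2.6154) = 0.07314 m

z₀ ≈ 0.0731 m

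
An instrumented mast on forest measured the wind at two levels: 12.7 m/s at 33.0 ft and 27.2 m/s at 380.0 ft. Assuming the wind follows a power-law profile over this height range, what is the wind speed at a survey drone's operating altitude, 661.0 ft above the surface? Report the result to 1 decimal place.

32.3 m/s

First find α: α = ln(V₂/V₁)/ln(z₂/z₁) = ln(27.2/12.7)/ln(380.0/33.0) = 0.76161/2.44366 = 0.3117
Extrapolate from 380.0 ft to 661.0 ft: V₃ = 27.2 × (661.0/380.0)^0.3117 = 27.2 × 1.1883 = 32.3221 m/s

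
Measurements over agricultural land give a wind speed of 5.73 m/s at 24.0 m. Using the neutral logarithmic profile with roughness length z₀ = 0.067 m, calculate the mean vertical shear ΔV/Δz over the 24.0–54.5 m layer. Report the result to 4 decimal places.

Log law: V₂ = V₁ · ln(z₂/z₀)/ln(z₁/z₀) = 5.73 × 6.7013/5.8811 = 6.5291 m/s
ΔV/Δz = (6.5291 − 5.73)/(54.5 − 24.0) = 0.7991/30.5000 = 0.02620 m/s/m

0.0262 m/s/m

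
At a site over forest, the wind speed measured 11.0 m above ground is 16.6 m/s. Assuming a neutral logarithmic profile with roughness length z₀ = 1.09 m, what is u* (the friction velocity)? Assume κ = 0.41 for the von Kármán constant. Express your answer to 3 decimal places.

Log law: V(z) = (u*/κ) · ln(z/z₀) ⇒ u* = κ · V / ln(z/z₀)
u* = 0.41 × 16.6 / ln(11.0/1.09) = 0.41 × 16.6 / 2.3117
   = 6.8060 / 2.3117 = 2.9441 m/s

u* ≈ 2.944 m/s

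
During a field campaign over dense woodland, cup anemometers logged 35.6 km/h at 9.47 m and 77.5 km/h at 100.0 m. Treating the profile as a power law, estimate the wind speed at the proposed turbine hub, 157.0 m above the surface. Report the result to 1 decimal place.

First find α: α = ln(V₂/V₁)/ln(z₂/z₁) = ln(77.5/35.6)/ln(100.0/9.47) = 0.77793/2.35704 = 0.3300
Extrapolate from 100.0 m to 157.0 m: V₃ = 77.5 × (157.0/100.0)^0.3300 = 77.5 × 1.1605 = 89.9410 km/h

89.9 km/h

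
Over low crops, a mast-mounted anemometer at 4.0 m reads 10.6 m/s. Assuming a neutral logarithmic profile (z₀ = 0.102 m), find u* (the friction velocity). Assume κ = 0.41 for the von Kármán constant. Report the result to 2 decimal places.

Log law: V(z) = (u*/κ) · ln(z/z₀) ⇒ u* = κ · V / ln(z/z₀)
u* = 0.41 × 10.6 / ln(4.0/0.102) = 0.41 × 10.6 / 3.6691
   = 4.3460 / 3.6691 = 1.1845 m/s

u* ≈ 1.18 m/s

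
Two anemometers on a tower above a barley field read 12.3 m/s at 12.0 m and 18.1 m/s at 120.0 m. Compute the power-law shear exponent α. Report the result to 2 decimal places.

Power law: V₂/V₁ = (z₂/z₁)^α ⇒ α = ln(V₂/V₁) / ln(z₂/z₁)
α = ln(18.1/12.3) / ln(120.0/12.0) = ln(1.4715) / ln(10.0000)
  = 0.38631 / 2.30259 = 0.16777

α ≈ 0.17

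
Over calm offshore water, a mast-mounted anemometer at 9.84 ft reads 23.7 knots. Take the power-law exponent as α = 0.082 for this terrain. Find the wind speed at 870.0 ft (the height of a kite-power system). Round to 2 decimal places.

Power-law profile: V₂ = V₁ · (z₂/z₁)^α
V₂ = 23.7 × (870.0/9.84)^0.082 = 23.7 × (88.4146)^0.082
    = 23.7 × 1.4442 = 34.2266 knots

34.23 knots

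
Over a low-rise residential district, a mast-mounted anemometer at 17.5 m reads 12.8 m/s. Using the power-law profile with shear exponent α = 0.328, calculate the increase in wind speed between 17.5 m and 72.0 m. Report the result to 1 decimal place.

Power law: V₂ = V₁ · (z₂/z₁)^α = 12.8 × (4.1143)^0.328 = 20.3563 m/s
ΔV = 20.3563 − 12.8 = 7.5563 m/s

7.6 m/s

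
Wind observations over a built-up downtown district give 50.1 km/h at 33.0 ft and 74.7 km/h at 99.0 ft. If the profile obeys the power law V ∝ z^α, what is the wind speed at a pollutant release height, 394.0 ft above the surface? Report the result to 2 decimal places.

123.43 km/h

First find α: α = ln(V₂/V₁)/ln(z₂/z₁) = ln(74.7/50.1)/ln(99.0/33.0) = 0.39946/1.09861 = 0.3636
Extrapolate from 99.0 ft to 394.0 ft: V₃ = 74.7 × (394.0/99.0)^0.3636 = 74.7 × 1.6524 = 123.4332 km/h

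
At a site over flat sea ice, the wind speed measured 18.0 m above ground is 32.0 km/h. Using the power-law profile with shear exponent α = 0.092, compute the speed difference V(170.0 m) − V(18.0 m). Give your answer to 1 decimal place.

Power law: V₂ = V₁ · (z₂/z₁)^α = 32.0 × (9.4444)^0.092 = 39.3429 km/h
ΔV = 39.3429 − 32.0 = 7.3429 km/h

7.3 km/h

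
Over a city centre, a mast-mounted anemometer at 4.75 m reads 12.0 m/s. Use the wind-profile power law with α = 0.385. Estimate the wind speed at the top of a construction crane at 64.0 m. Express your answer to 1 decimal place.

32.7 m/s

Power-law profile: V₂ = V₁ · (z₂/z₁)^α
V₂ = 12.0 × (64.0/4.75)^0.385 = 12.0 × (13.4737)^0.385
    = 12.0 × 2.7218 = 32.6613 m/s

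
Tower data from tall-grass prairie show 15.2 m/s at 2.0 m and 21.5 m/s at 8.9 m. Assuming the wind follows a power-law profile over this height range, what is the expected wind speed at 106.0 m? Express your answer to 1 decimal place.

First find α: α = ln(V₂/V₁)/ln(z₂/z₁) = ln(21.5/15.2)/ln(8.9/2.0) = 0.34676/1.49290 = 0.2323
Extrapolate from 8.9 m to 106.0 m: V₃ = 21.5 × (106.0/8.9)^0.2323 = 21.5 × 1.7779 = 38.2245 m/s

38.2 m/s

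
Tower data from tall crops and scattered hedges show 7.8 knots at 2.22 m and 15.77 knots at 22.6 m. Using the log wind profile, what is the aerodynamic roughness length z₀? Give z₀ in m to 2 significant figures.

z₀ ≈ 0.23 m

Log law: V(z) ∝ ln(z/z₀). With r = V₁/V₂ = 7.8/15.77 = 0.49461,
r · ln(z₂/z₀) = ln(z₁/z₀) ⇒ ln z₀ = (ln z₁ − r·ln z₂)/(1 − r)
ln z₀ = (0.79751 − 0.49461×3.11795) / 0.50539 = -1.4734
z₀ = exp(-1.4734) = 0.2291 m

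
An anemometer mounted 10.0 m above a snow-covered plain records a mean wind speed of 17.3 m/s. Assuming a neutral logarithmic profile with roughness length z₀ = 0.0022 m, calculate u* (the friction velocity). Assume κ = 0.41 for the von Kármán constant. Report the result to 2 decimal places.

Log law: V(z) = (u*/κ) · ln(z/z₀) ⇒ u* = κ · V / ln(z/z₀)
u* = 0.41 × 17.3 / ln(10.0/0.0022) = 0.41 × 17.3 / 8.4219
   = 7.0930 / 8.4219 = 0.8422 m/s

u* ≈ 0.84 m/s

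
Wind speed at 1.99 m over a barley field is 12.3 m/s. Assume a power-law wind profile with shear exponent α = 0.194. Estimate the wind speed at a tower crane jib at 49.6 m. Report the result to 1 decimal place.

23.0 m/s

Power-law profile: V₂ = V₁ · (z₂/z₁)^α
V₂ = 12.3 × (49.6/1.99)^0.194 = 12.3 × (24.9246)^0.194
    = 12.3 × 1.8661 = 22.9536 m/s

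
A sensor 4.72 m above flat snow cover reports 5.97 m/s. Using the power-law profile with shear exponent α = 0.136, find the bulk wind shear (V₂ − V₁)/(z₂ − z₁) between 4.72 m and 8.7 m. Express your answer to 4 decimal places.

0.1301 m/s/m

Power law: V₂ = V₁ · (z₂/z₁)^α = 5.97 × (1.8432)^0.136 = 6.4877 m/s
ΔV/Δz = (6.4877 − 5.97)/(8.7 − 4.72) = 0.5177/3.9800 = 0.13008 m/s/m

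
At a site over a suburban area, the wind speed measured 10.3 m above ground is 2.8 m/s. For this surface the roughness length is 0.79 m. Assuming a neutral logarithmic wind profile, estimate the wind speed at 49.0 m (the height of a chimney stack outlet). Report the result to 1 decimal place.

4.5 m/s

Log law: V(z) ∝ ln(z/z₀), so V₂/V₁ = ln(z₂/z₀) / ln(z₁/z₀).
ln(49.0/0.79) = 4.1275, ln(10.3/0.79) = 2.5679
V₂ = 2.8 × 4.1275/2.5679 = 2.8 × 1.6074 = 4.5007 m/s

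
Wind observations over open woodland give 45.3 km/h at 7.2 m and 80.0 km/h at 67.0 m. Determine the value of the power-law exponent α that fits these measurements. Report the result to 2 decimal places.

Power law: V₂/V₁ = (z₂/z₁)^α ⇒ α = ln(V₂/V₁) / ln(z₂/z₁)
α = ln(80.0/45.3) / ln(67.0/7.2) = ln(1.7660) / ln(9.3056)
  = 0.56872 / 2.23061 = 0.25496

α ≈ 0.25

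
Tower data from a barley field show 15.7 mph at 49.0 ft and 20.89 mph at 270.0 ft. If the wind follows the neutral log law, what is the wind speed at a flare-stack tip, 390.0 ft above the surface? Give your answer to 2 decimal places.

22.01 mph

Log law: V ∝ ln(z/z₀). From the pair, with r = V₁/V₂ = 0.75156,
ln z₀ = (ln z₁ − r·ln z₂)/(1 − r) = (3.8918 − 0.75156×5.5984)/0.24844 = -1.2707 → z₀ = 0.2806 ft
V₃ = V₁ · ln(z₃/z₀)/ln(z₁/z₀) = 15.7 × 7.2369/5.1626 = 22.0083 mph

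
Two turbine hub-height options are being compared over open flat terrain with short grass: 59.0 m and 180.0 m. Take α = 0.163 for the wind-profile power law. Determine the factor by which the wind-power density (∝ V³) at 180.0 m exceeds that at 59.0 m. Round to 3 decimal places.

Speed ratio: V_B/V_A = (z_B/z_A)^α = (180.0/59.0)^0.163 = (3.0508)^0.163 = 1.19939
Power-density ratio: P_B/P_A = (V_B/V_A)³ = (1.19939)³ = 1.72537

1.725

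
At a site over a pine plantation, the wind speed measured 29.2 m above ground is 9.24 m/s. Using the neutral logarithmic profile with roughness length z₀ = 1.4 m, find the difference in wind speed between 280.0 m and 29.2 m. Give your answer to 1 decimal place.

6.9 m/s

Log law: V₂ = V₁ · ln(z₂/z₀)/ln(z₁/z₀) = 9.24 × 5.2983/3.0377 = 16.1163 m/s
ΔV = 16.1163 − 9.24 = 6.8763 m/s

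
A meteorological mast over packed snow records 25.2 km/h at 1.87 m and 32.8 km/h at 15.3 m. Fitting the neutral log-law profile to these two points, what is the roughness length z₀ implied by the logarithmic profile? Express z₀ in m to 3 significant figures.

Log law: V(z) ∝ ln(z/z₀). With r = V₁/V₂ = 25.2/32.8 = 0.76829,
r · ln(z₂/z₀) = ln(z₁/z₀) ⇒ ln z₀ = (ln z₁ − r·ln z₂)/(1 − r)
ln z₀ = (0.62594 − 0.76829×2.72785) / 0.23171 = -6.3436
z₀ = exp(-6.3436) = 0.001758 m

z₀ ≈ 0.00176 m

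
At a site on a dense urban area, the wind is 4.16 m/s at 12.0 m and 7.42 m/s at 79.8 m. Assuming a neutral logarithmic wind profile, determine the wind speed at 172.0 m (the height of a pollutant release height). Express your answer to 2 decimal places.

Log law: V ∝ ln(z/z₀). From the pair, with r = V₁/V₂ = 0.56065,
ln z₀ = (ln z₁ − r·ln z₂)/(1 − r) = (2.4849 − 0.56065×4.3795)/0.43935 = 0.0672 → z₀ = 1.070 m
V₃ = V₁ · ln(z₃/z₀)/ln(z₁/z₀) = 4.16 × 5.0803/2.4177 = 8.7414 m/s

8.74 m/s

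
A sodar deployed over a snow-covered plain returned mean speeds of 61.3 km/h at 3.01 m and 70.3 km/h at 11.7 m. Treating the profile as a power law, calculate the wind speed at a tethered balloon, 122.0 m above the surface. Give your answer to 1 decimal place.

89.1 km/h

First find α: α = ln(V₂/V₁)/ln(z₂/z₁) = ln(70.3/61.3)/ln(11.7/3.01) = 0.13699/1.35765 = 0.1009
Extrapolate from 11.7 m to 122.0 m: V₃ = 70.3 × (122.0/11.7)^0.1009 = 70.3 × 1.2669 = 89.0621 km/h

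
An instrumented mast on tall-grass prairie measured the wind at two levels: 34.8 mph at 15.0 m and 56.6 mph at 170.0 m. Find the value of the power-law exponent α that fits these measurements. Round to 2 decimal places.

α ≈ 0.20

Power law: V₂/V₁ = (z₂/z₁)^α ⇒ α = ln(V₂/V₁) / ln(z₂/z₁)
α = ln(56.6/34.8) / ln(170.0/15.0) = ln(1.6264) / ln(11.3333)
  = 0.48639 / 2.42775 = 0.20035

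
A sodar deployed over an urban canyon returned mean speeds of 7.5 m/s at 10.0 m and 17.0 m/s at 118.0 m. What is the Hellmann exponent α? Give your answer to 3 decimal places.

Power law: V₂/V₁ = (z₂/z₁)^α ⇒ α = ln(V₂/V₁) / ln(z₂/z₁)
α = ln(17.0/7.5) / ln(118.0/10.0) = ln(2.2667) / ln(11.8000)
  = 0.81831 / 2.46810 = 0.33155

α ≈ 0.332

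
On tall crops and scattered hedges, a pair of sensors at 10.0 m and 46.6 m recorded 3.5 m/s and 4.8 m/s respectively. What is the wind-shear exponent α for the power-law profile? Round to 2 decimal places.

α ≈ 0.21

Power law: V₂/V₁ = (z₂/z₁)^α ⇒ α = ln(V₂/V₁) / ln(z₂/z₁)
α = ln(4.8/3.5) / ln(46.6/10.0) = ln(1.3714) / ln(4.6600)
  = 0.31585 / 1.53902 = 0.20523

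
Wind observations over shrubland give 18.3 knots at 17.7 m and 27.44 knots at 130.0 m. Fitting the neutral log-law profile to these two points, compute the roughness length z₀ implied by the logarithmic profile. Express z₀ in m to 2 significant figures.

Log law: V(z) ∝ ln(z/z₀). With r = V₁/V₂ = 18.3/27.44 = 0.66691,
r · ln(z₂/z₀) = ln(z₁/z₀) ⇒ ln z₀ = (ln z₁ − r·ln z₂)/(1 − r)
ln z₀ = (2.87356 − 0.66691×4.86753) / 0.33309 = -1.1187
z₀ = exp(-1.1187) = 0.3267 m

z₀ ≈ 0.33 m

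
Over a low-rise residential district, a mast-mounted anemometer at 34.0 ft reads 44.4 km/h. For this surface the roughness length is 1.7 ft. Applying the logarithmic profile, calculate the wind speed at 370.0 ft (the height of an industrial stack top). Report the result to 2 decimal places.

79.78 km/h

Log law: V(z) ∝ ln(z/z₀), so V₂/V₁ = ln(z₂/z₀) / ln(z₁/z₀).
ln(370.0/1.7) = 5.3829, ln(34.0/1.7) = 2.9957
V₂ = 44.4 × 5.3829/2.9957 = 44.4 × 1.7968 = 79.7800 km/h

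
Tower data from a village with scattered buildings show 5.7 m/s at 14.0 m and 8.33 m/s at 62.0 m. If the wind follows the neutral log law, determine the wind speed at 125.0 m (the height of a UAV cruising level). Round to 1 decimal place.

Log law: V ∝ ln(z/z₀). From the pair, with r = V₁/V₂ = 0.68427,
ln z₀ = (ln z₁ − r·ln z₂)/(1 − r) = (2.6391 − 0.68427×4.1271)/0.31573 = -0.5861 → z₀ = 0.5565 m
V₃ = V₁ · ln(z₃/z₀)/ln(z₁/z₀) = 5.7 × 5.4144/3.2251 = 9.5693 m/s

9.6 m/s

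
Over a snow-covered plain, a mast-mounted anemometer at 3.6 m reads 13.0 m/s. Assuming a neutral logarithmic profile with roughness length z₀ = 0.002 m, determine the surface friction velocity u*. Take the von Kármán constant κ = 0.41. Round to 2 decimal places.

Log law: V(z) = (u*/κ) · ln(z/z₀) ⇒ u* = κ · V / ln(z/z₀)
u* = 0.41 × 13.0 / ln(3.6/0.002) = 0.41 × 13.0 / 7.4955
   = 5.3300 / 7.4955 = 0.7111 m/s

u* ≈ 0.71 m/s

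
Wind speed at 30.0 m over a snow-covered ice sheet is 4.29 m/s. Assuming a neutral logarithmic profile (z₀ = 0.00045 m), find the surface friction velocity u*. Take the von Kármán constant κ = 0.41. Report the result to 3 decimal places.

u* ≈ 0.158 m/s

Log law: V(z) = (u*/κ) · ln(z/z₀) ⇒ u* = κ · V / ln(z/z₀)
u* = 0.41 × 4.29 / ln(30.0/0.00045) = 0.41 × 4.29 / 11.1075
   = 1.7589 / 11.1075 = 0.1584 m/s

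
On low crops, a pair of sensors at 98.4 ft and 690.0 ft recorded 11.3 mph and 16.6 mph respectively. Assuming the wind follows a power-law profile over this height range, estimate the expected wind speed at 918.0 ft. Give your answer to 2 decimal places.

First find α: α = ln(V₂/V₁)/ln(z₂/z₁) = ln(16.6/11.3)/ln(690.0/98.4) = 0.38460/1.94765 = 0.1975
Extrapolate from 690.0 ft to 918.0 ft: V₃ = 16.6 × (918.0/690.0)^0.1975 = 16.6 × 1.0580 = 17.5628 mph

17.56 mph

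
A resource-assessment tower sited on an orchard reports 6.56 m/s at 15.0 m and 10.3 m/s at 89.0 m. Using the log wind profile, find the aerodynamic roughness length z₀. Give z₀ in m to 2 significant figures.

z₀ ≈ 0.66 m

Log law: V(z) ∝ ln(z/z₀). With r = V₁/V₂ = 6.56/10.3 = 0.63689,
r · ln(z₂/z₀) = ln(z₁/z₀) ⇒ ln z₀ = (ln z₁ − r·ln z₂)/(1 − r)
ln z₀ = (2.70805 − 0.63689×4.48864) / 0.36311 = -0.4151
z₀ = exp(-0.4151) = 0.6603 m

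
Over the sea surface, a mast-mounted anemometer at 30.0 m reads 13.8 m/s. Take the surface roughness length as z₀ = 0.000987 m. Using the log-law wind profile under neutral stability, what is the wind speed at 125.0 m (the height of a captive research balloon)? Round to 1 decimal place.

Log law: V(z) ∝ ln(z/z₀), so V₂/V₁ = ln(z₂/z₀) / ln(z₁/z₀).
ln(125.0/0.000987) = 11.7492, ln(30.0/0.000987) = 10.3220
V₂ = 13.8 × 11.7492/10.3220 = 13.8 × 1.1383 = 15.7080 m/s

15.7 m/s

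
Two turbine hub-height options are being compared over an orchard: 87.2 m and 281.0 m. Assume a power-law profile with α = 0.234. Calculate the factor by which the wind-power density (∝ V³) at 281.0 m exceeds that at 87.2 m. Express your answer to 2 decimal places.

2.27

Speed ratio: V_B/V_A = (z_B/z_A)^α = (281.0/87.2)^0.234 = (3.2225)^0.234 = 1.31497
Power-density ratio: P_B/P_A = (V_B/V_A)³ = (1.31497)³ = 2.27378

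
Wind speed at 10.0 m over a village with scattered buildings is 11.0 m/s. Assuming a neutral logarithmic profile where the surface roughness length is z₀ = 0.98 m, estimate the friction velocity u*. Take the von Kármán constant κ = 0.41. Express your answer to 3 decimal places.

u* ≈ 1.942 m/s

Log law: V(z) = (u*/κ) · ln(z/z₀) ⇒ u* = κ · V / ln(z/z₀)
u* = 0.41 × 11.0 / ln(10.0/0.98) = 0.41 × 11.0 / 2.3228
   = 4.5100 / 2.3228 = 1.9416 m/s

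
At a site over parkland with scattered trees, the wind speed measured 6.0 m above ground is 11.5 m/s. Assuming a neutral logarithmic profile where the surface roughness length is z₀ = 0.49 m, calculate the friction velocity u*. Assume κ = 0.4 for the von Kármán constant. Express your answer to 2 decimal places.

Log law: V(z) = (u*/κ) · ln(z/z₀) ⇒ u* = κ · V / ln(z/z₀)
u* = 0.4 × 11.5 / ln(6.0/0.49) = 0.4 × 11.5 / 2.5051
   = 4.6000 / 2.5051 = 1.8362 m/s

u* ≈ 1.84 m/s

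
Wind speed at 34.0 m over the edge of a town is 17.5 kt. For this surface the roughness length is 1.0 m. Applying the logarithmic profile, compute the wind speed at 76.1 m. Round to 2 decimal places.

Log law: V(z) ∝ ln(z/z₀), so V₂/V₁ = ln(z₂/z₀) / ln(z₁/z₀).
ln(76.1/1.0) = 4.3320, ln(34.0/1.0) = 3.5264
V₂ = 17.5 × 4.3320/3.5264 = 17.5 × 1.2285 = 21.4983 kt

21.50 kt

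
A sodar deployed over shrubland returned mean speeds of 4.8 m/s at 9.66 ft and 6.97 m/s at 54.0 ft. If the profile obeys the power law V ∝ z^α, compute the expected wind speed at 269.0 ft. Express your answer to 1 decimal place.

9.9 m/s

First find α: α = ln(V₂/V₁)/ln(z₂/z₁) = ln(6.97/4.8)/ln(54.0/9.66) = 0.37300/1.72099 = 0.2167
Extrapolate from 54.0 ft to 269.0 ft: V₃ = 6.97 × (269.0/54.0)^0.2167 = 6.97 × 1.4163 = 9.8713 m/s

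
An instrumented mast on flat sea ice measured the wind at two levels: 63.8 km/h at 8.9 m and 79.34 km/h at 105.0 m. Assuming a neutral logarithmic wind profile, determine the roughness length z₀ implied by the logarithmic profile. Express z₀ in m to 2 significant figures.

z₀ ≈ 0.00035 m

Log law: V(z) ∝ ln(z/z₀). With r = V₁/V₂ = 63.8/79.34 = 0.80413,
r · ln(z₂/z₀) = ln(z₁/z₀) ⇒ ln z₀ = (ln z₁ − r·ln z₂)/(1 − r)
ln z₀ = (2.18605 − 0.80413×4.65396) / 0.19587 = -7.9460
z₀ = exp(-7.9460) = 0.0003541 m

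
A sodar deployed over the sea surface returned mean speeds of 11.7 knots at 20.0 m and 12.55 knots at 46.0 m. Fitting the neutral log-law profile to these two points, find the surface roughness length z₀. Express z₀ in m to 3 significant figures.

z₀ ≈ 0.000210 m

Log law: V(z) ∝ ln(z/z₀). With r = V₁/V₂ = 11.7/12.55 = 0.93227,
r · ln(z₂/z₀) = ln(z₁/z₀) ⇒ ln z₀ = (ln z₁ − r·ln z₂)/(1 − r)
ln z₀ = (2.99573 − 0.93227×3.82864) / 0.06773 = -8.4690
z₀ = exp(-8.4690) = 0.0002099 m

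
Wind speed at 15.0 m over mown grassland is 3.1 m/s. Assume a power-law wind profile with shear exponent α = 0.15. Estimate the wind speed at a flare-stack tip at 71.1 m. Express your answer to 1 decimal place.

3.9 m/s

Power-law profile: V₂ = V₁ · (z₂/z₁)^α
V₂ = 3.1 × (71.1/15.0)^0.15 = 3.1 × (4.7400)^0.15
    = 3.1 × 1.2629 = 3.9150 m/s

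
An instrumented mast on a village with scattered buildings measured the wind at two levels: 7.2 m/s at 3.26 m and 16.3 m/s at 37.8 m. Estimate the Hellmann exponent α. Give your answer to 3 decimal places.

Power law: V₂/V₁ = (z₂/z₁)^α ⇒ α = ln(V₂/V₁) / ln(z₂/z₁)
α = ln(16.3/7.2) / ln(37.8/3.26) = ln(2.2639) / ln(11.5951)
  = 0.81708 / 2.45058 = 0.33342

α ≈ 0.333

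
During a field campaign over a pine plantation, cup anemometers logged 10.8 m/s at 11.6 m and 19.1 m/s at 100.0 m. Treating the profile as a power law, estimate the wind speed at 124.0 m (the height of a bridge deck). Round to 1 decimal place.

20.2 m/s

First find α: α = ln(V₂/V₁)/ln(z₂/z₁) = ln(19.1/10.8)/ln(100.0/11.6) = 0.57014/2.15417 = 0.2647
Extrapolate from 100.0 m to 124.0 m: V₃ = 19.1 × (124.0/100.0)^0.2647 = 19.1 × 1.0586 = 20.2190 m/s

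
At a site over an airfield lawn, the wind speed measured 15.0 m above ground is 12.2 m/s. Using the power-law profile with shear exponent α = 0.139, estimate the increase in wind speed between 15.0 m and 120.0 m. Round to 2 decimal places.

Power law: V₂ = V₁ · (z₂/z₁)^α = 12.2 × (8.0000)^0.139 = 16.2888 m/s
ΔV = 16.2888 − 12.2 = 4.0888 m/s

4.09 m/s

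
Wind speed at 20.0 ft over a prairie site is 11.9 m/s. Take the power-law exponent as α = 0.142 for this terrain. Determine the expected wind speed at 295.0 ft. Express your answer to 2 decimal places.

Power-law profile: V₂ = V₁ · (z₂/z₁)^α
V₂ = 11.9 × (295.0/20.0)^0.142 = 11.9 × (14.7500)^0.142
    = 11.9 × 1.4654 = 17.4388 m/s

17.44 m/s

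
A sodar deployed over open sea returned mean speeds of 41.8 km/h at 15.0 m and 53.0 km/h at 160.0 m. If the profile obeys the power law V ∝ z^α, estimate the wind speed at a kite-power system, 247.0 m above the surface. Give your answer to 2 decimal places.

First find α: α = ln(V₂/V₁)/ln(z₂/z₁) = ln(53.0/41.8)/ln(160.0/15.0) = 0.23740/2.36712 = 0.1003
Extrapolate from 160.0 m to 247.0 m: V₃ = 53.0 × (247.0/160.0)^0.1003 = 53.0 × 1.0445 = 55.3590 km/h

55.36 km/h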